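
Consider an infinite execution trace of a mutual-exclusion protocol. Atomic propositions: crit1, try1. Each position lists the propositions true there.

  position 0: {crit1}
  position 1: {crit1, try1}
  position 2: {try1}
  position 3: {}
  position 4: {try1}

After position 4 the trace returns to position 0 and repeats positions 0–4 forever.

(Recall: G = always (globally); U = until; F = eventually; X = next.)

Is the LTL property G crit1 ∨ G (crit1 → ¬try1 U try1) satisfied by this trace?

Satisfied

crit1 must hold at every position from 0 onward. It fails at position 2, so G crit1 is false.
crit1 → ¬try1 U try1 holds at every position 0..4, and those are all positions ever visited, so G (crit1 → ¬try1 U try1) holds.
Positions where crit1 holds: 0, 1.
Check ¬try1 U try1 at each: 0→ok, 1→ok.
At position 0: G crit1 is false; G (crit1 → ¬try1 U try1) is true; so G crit1 ∨ G (crit1 → ¬try1 U try1) is true.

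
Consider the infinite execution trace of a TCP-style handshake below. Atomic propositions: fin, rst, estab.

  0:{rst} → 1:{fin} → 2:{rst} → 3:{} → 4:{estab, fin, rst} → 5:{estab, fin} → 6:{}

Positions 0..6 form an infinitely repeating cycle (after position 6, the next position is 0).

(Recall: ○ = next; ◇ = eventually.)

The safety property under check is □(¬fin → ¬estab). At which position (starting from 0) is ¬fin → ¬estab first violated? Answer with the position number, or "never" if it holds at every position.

¬fin → ¬estab holds at every position 0..6, and those are all the positions the trace ever visits, so the invariant □(¬fin → ¬estab) is never violated.

never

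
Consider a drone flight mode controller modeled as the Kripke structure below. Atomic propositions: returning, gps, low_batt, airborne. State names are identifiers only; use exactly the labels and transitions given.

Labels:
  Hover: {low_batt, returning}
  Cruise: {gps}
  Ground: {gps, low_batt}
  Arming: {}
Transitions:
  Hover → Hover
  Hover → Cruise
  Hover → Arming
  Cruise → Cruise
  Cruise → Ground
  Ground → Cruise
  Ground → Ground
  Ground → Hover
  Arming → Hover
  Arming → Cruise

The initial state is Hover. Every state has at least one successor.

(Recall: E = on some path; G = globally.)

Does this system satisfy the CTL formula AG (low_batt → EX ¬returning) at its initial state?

States satisfying low_batt → EX ¬returning: {Hover, Cruise, Ground, Arming}.
States satisfying AG (low_batt → EX ¬returning): {Hover, Cruise, Ground, Arming}.
Every state reachable from Hover satisfies low_batt → EX ¬returning.
Hover ∈ Sat(AG (low_batt → EX ¬returning)).

Satisfied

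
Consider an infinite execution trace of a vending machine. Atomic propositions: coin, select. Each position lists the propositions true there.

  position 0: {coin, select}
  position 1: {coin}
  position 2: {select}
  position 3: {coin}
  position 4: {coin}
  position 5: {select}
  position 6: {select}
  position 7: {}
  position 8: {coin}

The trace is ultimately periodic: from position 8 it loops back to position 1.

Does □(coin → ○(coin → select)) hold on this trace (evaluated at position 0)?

Violated

coin → ○(coin → select) must hold at every position from 0 onward. It fails at position 0, so □(coin → ○(coin → select)) is false.
Positions where coin holds: 0, 1, 3, 4, 8.
Check ○(coin → select) at each: 0→fails, 1→ok, 3→fails, 4→ok, 8→fails.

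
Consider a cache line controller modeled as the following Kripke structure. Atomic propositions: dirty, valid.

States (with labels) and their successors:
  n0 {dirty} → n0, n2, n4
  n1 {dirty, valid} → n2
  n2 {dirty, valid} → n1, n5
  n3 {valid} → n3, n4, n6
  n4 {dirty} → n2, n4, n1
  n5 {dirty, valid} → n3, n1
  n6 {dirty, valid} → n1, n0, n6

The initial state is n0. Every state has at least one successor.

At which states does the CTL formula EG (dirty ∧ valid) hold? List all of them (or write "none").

States satisfying dirty ∧ valid: {n1, n2, n5, n6}.
States satisfying EG (dirty ∧ valid): {n1, n2, n5, n6}.

{n1, n2, n5, n6}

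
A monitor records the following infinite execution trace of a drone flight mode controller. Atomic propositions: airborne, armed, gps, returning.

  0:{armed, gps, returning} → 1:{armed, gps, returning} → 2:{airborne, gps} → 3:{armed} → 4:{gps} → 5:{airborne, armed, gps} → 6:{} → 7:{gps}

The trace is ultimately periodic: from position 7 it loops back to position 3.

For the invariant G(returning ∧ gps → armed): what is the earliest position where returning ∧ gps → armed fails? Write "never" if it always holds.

returning ∧ gps → armed holds at every position 0..7, and those are all the positions the trace ever visits, so the invariant G(returning ∧ gps → armed) is never violated.

never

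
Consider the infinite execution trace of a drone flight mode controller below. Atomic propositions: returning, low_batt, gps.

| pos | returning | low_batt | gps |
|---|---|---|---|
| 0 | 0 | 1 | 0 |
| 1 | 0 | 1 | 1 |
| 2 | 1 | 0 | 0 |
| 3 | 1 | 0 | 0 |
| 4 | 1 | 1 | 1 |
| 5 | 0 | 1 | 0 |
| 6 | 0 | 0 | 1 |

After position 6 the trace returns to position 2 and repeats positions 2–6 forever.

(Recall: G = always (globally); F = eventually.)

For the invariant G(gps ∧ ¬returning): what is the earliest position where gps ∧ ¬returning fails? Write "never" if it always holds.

At position 0 the labels are {low_batt}, so gps ∧ ¬returning is false there. This is the first violation.

0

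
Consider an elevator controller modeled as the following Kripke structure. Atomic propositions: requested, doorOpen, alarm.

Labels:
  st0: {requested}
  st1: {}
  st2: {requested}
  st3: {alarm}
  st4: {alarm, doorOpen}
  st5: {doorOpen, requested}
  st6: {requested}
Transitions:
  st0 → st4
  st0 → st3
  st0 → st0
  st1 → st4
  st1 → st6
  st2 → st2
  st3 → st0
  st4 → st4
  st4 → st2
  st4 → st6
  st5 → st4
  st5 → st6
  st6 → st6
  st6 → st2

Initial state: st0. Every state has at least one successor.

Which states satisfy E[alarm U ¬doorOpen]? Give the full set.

{st0, st1, st2, st3, st4, st6}

States satisfying alarm: {st3, st4}.
States satisfying ¬doorOpen: {st0, st1, st2, st3, st6}.
States satisfying E[alarm U ¬doorOpen]: {st0, st1, st2, st3, st4, st6}.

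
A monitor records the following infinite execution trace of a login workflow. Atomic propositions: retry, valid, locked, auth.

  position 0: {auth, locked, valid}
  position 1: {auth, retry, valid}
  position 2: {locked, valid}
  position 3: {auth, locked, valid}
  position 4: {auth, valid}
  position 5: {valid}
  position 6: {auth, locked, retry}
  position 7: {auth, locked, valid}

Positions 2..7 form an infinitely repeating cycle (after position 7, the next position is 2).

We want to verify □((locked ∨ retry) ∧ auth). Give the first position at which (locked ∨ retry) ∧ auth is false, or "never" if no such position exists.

2

Check (locked ∨ retry) ∧ auth at each position in order: 0 ✓, 1 ✓.
At position 2 the labels are {locked, valid}, so (locked ∨ retry) ∧ auth is false there. This is the first violation.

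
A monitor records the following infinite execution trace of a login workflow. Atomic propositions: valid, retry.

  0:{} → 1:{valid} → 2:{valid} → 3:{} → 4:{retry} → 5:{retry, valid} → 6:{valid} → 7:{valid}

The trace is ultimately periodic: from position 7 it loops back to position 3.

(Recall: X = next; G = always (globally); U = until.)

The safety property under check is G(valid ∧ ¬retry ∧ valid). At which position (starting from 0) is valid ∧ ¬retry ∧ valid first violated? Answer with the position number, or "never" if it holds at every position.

0

At position 0 the labels are {}, so valid ∧ ¬retry ∧ valid is false there. This is the first violation.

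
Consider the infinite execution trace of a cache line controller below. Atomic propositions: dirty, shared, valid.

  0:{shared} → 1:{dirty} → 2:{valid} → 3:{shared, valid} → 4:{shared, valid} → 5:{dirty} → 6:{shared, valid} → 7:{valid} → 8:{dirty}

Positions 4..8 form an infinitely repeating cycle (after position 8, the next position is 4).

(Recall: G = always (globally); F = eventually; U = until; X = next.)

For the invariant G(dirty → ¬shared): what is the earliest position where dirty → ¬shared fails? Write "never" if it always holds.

never

dirty → ¬shared holds at every position 0..8, and those are all the positions the trace ever visits, so the invariant G(dirty → ¬shared) is never violated.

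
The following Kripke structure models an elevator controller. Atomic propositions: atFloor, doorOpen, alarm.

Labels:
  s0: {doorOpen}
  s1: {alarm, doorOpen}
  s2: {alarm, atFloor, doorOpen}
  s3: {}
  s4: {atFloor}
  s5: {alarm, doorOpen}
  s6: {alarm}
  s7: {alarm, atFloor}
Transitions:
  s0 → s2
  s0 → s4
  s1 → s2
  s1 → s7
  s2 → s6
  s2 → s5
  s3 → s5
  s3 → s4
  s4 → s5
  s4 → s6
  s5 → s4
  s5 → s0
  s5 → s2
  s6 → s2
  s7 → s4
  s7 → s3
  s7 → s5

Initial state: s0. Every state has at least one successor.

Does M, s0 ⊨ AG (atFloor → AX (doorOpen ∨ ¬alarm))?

States satisfying atFloor → AX (doorOpen ∨ ¬alarm): {s0, s1, s3, s5, s6, s7}.
States satisfying AG (atFloor → AX (doorOpen ∨ ¬alarm)): ∅.
s2 is reachable from s0 and violates atFloor → AX (doorOpen ∨ ¬alarm), so AG fails at s0.
s0 ∉ Sat(AG (atFloor → AX (doorOpen ∨ ¬alarm))).

Does not hold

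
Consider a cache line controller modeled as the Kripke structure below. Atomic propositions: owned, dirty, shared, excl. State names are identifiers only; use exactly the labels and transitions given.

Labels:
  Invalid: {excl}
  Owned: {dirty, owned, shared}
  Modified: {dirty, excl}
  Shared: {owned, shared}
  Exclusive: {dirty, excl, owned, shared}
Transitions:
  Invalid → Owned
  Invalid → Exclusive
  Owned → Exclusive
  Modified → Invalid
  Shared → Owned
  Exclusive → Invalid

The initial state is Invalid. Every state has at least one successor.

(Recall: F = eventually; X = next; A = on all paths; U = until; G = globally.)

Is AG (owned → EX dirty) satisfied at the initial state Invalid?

States satisfying owned → EX dirty: {Invalid, Owned, Modified, Shared}.
States satisfying AG (owned → EX dirty): ∅.
Exclusive is reachable from Invalid and violates owned → EX dirty, so AG fails at Invalid.
Invalid ∉ Sat(AG (owned → EX dirty)).

Does not hold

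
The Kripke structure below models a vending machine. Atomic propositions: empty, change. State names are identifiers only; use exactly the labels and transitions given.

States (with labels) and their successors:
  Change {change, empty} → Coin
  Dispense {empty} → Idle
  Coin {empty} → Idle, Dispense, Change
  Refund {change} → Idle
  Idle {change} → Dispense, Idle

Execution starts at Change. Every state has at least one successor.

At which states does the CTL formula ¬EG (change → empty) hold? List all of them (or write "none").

{Dispense, Refund, Idle}

States satisfying change → empty: {Change, Dispense, Coin}.
States satisfying EG (change → empty): {Change, Coin}.
States satisfying ¬EG (change → empty): {Dispense, Refund, Idle}.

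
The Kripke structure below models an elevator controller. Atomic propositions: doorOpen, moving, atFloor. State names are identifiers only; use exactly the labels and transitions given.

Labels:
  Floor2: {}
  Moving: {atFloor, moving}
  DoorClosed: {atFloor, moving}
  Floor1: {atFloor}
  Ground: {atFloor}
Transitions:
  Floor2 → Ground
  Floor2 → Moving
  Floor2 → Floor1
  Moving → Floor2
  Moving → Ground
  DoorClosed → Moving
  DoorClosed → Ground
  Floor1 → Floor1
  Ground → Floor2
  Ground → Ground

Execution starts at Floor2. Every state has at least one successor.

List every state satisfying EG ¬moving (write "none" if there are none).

{Floor2, Floor1, Ground}

States satisfying ¬moving: {Floor2, Floor1, Ground}.
States satisfying EG ¬moving: {Floor2, Floor1, Ground}.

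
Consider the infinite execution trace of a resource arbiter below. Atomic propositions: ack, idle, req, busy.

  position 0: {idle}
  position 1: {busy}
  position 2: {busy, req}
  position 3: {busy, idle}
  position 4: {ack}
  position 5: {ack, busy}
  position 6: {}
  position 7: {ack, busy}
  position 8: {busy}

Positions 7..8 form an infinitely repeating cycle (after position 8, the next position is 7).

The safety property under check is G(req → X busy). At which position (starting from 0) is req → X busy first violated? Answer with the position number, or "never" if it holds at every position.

req → X busy holds at every position 0..8, and those are all the positions the trace ever visits, so the invariant G(req → X busy) is never violated.

never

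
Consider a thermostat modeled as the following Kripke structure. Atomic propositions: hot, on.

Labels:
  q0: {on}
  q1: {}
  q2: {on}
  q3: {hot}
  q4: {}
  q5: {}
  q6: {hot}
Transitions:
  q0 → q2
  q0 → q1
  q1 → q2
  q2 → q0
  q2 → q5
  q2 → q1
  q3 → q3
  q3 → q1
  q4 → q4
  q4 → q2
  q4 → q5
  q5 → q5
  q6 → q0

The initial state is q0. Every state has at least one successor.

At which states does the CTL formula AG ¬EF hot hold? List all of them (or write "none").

{q0, q1, q2, q4, q5}

States satisfying ¬EF hot: {q0, q1, q2, q4, q5}.
States satisfying AG ¬EF hot: {q0, q1, q2, q4, q5}.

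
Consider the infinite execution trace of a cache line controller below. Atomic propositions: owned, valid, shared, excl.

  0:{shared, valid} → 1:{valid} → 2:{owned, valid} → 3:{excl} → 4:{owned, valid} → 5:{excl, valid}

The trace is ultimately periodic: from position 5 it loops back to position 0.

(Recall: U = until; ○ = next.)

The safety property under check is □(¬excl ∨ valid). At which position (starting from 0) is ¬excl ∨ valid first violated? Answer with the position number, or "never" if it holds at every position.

3

Check ¬excl ∨ valid at each position in order: 0 ✓, 1 ✓, 2 ✓.
At position 3 the labels are {excl}, so ¬excl ∨ valid is false there. This is the first violation.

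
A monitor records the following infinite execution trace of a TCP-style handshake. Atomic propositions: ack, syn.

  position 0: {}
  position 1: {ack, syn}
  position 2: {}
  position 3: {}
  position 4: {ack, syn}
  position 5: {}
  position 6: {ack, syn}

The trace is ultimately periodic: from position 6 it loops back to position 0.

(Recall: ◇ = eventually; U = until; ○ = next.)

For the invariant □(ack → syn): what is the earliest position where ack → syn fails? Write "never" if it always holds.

ack → syn holds at every position 0..6, and those are all the positions the trace ever visits, so the invariant □(ack → syn) is never violated.

never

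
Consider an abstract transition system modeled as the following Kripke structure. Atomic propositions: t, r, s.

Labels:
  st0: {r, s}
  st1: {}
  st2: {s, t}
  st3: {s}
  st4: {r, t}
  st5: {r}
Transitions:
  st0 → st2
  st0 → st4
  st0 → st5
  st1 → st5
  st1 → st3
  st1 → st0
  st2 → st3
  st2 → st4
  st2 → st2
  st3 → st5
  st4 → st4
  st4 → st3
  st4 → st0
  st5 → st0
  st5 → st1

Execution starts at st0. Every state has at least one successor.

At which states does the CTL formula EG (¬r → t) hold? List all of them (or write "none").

{st0, st2, st4, st5}

States satisfying ¬r → t: {st0, st2, st4, st5}.
States satisfying EG (¬r → t): {st0, st2, st4, st5}.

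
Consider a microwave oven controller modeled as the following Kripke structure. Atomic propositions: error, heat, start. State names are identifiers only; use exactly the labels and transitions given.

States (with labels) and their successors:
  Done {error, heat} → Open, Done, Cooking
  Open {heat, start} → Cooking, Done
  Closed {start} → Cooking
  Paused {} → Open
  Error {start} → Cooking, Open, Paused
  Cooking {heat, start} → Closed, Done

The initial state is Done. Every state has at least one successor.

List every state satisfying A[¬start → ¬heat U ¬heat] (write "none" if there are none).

States satisfying ¬start → ¬heat: {Open, Closed, Paused, Error, Cooking}.
States satisfying ¬heat: {Closed, Paused, Error}.
States satisfying A[¬start → ¬heat U ¬heat]: {Closed, Paused, Error}.

{Closed, Paused, Error}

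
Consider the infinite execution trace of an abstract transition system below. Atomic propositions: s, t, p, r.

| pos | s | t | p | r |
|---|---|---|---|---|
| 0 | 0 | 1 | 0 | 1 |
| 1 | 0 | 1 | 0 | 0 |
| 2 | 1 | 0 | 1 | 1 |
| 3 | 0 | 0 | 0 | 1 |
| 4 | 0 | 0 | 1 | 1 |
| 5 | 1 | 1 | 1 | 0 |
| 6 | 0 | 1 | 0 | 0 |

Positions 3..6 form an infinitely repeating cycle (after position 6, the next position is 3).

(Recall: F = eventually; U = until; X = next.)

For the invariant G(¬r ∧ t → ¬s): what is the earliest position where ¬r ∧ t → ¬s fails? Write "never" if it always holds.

Check ¬r ∧ t → ¬s at each position in order: 0 ✓, 1 ✓, 2 ✓, 3 ✓, 4 ✓.
At position 5 the labels are {p, s, t}, so ¬r ∧ t → ¬s is false there. This is the first violation.

5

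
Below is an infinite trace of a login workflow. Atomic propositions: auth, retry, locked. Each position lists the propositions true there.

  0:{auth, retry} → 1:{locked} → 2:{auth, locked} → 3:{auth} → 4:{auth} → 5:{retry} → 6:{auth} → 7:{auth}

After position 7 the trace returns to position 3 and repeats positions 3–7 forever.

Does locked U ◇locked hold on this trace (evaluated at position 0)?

Walking from position 0: ◇locked first holds at position 0, and locked holds at every earlier position along the way, so locked U ◇locked holds.

Yes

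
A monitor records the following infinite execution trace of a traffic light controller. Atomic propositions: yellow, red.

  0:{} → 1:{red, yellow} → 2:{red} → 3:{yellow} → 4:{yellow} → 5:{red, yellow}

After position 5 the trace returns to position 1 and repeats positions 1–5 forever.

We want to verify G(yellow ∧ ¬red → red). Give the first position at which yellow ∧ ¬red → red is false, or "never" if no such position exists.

3

Check yellow ∧ ¬red → red at each position in order: 0 ✓, 1 ✓, 2 ✓.
At position 3 the labels are {yellow}, so yellow ∧ ¬red → red is false there. This is the first violation.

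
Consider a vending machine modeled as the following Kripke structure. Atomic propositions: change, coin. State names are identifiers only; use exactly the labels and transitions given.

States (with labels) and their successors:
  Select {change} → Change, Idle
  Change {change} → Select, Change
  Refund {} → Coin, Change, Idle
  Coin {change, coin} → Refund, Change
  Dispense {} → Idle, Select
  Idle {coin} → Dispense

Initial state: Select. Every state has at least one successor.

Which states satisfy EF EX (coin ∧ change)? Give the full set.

States satisfying EX (coin ∧ change): {Refund}.
States satisfying EF EX (coin ∧ change): {Refund, Coin}.

{Refund, Coin}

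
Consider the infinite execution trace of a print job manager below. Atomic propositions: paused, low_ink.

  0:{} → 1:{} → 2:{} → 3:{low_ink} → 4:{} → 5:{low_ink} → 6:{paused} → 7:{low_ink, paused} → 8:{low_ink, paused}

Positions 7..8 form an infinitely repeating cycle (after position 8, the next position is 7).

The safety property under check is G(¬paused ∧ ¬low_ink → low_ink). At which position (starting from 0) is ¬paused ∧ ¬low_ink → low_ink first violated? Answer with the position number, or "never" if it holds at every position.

0

At position 0 the labels are {}, so ¬paused ∧ ¬low_ink → low_ink is false there. This is the first violation.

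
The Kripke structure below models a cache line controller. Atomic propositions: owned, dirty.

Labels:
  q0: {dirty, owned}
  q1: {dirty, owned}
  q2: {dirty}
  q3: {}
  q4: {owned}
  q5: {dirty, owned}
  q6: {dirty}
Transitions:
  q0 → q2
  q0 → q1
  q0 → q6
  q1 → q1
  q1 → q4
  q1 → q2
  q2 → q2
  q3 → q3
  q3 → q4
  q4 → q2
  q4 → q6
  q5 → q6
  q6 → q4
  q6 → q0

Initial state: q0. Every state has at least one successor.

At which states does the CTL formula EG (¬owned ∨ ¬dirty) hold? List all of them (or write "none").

States satisfying ¬owned ∨ ¬dirty: {q2, q3, q4, q6}.
States satisfying EG (¬owned ∨ ¬dirty): {q2, q3, q4, q6}.

{q2, q3, q4, q6}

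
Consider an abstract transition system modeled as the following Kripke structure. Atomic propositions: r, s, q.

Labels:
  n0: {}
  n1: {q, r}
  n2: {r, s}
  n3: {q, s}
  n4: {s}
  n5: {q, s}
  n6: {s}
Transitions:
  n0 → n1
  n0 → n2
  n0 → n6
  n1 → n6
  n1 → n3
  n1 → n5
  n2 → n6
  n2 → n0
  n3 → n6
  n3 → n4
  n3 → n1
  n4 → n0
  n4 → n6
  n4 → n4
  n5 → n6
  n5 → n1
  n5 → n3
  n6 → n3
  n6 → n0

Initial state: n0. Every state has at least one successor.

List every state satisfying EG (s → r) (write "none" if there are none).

States satisfying s → r: {n0, n1, n2}.
States satisfying EG (s → r): {n0, n2}.

{n0, n2}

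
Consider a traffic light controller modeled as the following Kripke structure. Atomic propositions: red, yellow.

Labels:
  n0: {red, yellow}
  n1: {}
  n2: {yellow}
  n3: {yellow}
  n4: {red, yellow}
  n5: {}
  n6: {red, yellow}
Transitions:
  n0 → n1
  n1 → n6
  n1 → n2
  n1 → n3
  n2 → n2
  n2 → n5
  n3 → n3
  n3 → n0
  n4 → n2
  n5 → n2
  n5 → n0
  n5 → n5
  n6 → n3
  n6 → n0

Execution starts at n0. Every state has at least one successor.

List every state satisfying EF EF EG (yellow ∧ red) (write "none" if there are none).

States satisfying EF EG (yellow ∧ red): ∅.
States satisfying EF EF EG (yellow ∧ red): ∅.

none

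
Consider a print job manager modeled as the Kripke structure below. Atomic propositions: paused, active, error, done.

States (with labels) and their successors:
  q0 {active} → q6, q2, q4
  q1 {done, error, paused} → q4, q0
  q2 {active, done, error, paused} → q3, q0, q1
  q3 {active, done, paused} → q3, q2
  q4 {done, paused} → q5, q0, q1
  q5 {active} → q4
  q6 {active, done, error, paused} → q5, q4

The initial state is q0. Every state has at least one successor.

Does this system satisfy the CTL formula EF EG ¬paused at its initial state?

States satisfying EG ¬paused: ∅.
States satisfying EF EG ¬paused: ∅.
No suitable path/successor from q0 witnesses the formula.
q0 ∉ Sat(EF EG ¬paused).

Does not hold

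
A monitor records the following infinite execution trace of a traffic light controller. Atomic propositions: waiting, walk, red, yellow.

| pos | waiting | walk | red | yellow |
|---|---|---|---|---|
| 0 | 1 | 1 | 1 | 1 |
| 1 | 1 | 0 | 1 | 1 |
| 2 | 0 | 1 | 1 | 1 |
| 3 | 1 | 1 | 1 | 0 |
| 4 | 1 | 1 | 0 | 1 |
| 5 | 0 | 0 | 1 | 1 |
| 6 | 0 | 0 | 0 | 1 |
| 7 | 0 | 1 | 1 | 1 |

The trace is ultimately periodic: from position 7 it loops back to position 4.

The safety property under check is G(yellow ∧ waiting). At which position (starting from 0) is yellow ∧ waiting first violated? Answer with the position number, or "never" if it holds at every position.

2

Check yellow ∧ waiting at each position in order: 0 ✓, 1 ✓.
At position 2 the labels are {red, walk, yellow}, so yellow ∧ waiting is false there. This is the first violation.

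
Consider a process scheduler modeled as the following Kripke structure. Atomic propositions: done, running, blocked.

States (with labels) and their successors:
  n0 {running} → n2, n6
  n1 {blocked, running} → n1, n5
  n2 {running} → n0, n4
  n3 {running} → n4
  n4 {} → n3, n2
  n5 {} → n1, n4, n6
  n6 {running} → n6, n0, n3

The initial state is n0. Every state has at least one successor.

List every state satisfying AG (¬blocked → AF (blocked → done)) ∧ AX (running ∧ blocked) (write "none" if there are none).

States satisfying ¬blocked → AF (blocked → done): {n0, n1, n2, n3, n4, n5, n6}.
States satisfying AG (¬blocked → AF (blocked → done)): {n0, n1, n2, n3, n4, n5, n6}.
States satisfying running ∧ blocked: {n1}.
States satisfying AX (running ∧ blocked): ∅.
States satisfying AG (¬blocked → AF (blocked → done)) ∧ AX (running ∧ blocked): ∅.

none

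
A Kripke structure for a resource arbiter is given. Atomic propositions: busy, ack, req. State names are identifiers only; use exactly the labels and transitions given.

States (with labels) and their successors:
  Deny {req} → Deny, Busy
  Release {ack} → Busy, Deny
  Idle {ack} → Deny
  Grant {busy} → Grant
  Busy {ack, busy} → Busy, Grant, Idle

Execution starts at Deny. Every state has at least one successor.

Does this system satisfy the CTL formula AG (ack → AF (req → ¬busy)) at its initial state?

States satisfying ack → AF (req → ¬busy): {Deny, Release, Idle, Grant, Busy}.
States satisfying AG (ack → AF (req → ¬busy)): {Deny, Release, Idle, Grant, Busy}.
Every state reachable from Deny satisfies ack → AF (req → ¬busy).
Deny ∈ Sat(AG (ack → AF (req → ¬busy))).

Yes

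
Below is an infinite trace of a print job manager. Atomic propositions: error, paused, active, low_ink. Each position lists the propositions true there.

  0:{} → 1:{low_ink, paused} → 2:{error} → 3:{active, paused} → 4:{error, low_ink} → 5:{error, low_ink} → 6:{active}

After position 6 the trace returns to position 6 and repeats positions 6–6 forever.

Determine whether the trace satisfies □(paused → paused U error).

paused → paused U error holds at every position 0..6, and those are all positions ever visited, so □(paused → paused U error) holds.
Positions where paused holds: 1, 3.
Check paused U error at each: 1→ok, 3→ok.

Yes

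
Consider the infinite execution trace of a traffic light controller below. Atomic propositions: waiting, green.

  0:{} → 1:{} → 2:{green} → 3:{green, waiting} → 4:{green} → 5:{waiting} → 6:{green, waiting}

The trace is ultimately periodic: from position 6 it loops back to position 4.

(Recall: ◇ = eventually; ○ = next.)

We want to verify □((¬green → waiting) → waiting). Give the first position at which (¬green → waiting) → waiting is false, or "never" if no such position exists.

2

Check (¬green → waiting) → waiting at each position in order: 0 ✓, 1 ✓.
At position 2 the labels are {green}, so (¬green → waiting) → waiting is false there. This is the first violation.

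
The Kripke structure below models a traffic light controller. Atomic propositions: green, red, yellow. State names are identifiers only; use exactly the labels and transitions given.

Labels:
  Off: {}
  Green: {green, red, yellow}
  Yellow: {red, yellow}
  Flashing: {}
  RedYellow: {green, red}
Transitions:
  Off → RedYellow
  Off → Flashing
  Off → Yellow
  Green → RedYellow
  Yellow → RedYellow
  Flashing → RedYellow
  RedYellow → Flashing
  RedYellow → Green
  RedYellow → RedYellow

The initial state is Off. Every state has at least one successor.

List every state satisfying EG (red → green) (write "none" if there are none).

States satisfying red → green: {Off, Green, Flashing, RedYellow}.
States satisfying EG (red → green): {Off, Green, Flashing, RedYellow}.

{Off, Green, Flashing, RedYellow}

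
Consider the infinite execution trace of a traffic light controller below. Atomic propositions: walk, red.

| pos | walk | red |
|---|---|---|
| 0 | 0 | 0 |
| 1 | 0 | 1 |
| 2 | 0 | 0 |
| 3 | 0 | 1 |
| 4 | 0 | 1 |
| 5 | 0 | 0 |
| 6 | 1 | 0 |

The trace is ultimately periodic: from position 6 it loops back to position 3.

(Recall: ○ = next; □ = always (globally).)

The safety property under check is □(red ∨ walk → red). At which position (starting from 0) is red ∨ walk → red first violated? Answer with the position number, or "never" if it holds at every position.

6

Check red ∨ walk → red at each position in order: 0 ✓, 1 ✓, 2 ✓, 3 ✓, 4 ✓, 5 ✓.
At position 6 the labels are {walk}, so red ∨ walk → red is false there. This is the first violation.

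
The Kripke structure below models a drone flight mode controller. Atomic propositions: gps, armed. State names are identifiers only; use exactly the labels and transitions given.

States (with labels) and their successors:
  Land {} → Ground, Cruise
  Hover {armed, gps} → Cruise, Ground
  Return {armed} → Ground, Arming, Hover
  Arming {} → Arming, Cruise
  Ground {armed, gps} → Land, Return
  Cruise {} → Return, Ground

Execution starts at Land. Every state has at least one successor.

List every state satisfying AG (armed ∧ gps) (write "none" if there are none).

none

States satisfying armed ∧ gps: {Hover, Ground}.
States satisfying AG (armed ∧ gps): ∅.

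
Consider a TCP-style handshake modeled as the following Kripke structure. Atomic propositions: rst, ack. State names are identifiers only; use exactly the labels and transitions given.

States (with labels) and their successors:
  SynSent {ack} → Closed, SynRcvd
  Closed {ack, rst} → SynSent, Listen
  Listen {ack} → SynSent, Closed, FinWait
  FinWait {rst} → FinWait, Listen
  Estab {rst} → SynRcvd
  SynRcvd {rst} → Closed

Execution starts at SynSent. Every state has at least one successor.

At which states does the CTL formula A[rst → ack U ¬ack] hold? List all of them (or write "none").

{FinWait, Estab, SynRcvd}

States satisfying rst → ack: {SynSent, Closed, Listen}.
States satisfying ¬ack: {FinWait, Estab, SynRcvd}.
States satisfying A[rst → ack U ¬ack]: {FinWait, Estab, SynRcvd}.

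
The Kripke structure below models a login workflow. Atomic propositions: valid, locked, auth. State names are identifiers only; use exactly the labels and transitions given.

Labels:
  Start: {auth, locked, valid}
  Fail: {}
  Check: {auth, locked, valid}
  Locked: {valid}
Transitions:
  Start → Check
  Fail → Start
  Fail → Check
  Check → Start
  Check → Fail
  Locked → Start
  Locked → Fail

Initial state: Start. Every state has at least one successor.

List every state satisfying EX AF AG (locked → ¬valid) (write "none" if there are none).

none

States satisfying AF AG (locked → ¬valid): ∅.
States satisfying EX AF AG (locked → ¬valid): ∅.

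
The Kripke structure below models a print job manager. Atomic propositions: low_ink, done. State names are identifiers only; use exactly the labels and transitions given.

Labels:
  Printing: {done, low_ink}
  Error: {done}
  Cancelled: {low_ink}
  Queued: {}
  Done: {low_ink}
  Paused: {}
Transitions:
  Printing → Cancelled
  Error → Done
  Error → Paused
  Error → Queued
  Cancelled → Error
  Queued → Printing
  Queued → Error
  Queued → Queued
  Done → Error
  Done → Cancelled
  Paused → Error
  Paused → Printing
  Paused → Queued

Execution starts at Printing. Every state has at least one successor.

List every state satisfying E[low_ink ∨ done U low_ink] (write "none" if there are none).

States satisfying low_ink ∨ done: {Printing, Error, Cancelled, Done}.
States satisfying low_ink: {Printing, Cancelled, Done}.
States satisfying E[low_ink ∨ done U low_ink]: {Printing, Error, Cancelled, Done}.

{Printing, Error, Cancelled, Done}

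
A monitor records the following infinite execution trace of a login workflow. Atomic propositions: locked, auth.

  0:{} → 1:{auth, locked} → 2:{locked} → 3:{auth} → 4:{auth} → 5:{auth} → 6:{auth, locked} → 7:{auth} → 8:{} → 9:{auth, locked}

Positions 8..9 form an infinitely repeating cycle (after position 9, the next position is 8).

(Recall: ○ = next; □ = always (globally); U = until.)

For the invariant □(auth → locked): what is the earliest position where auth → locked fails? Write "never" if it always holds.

3

Check auth → locked at each position in order: 0 ✓, 1 ✓, 2 ✓.
At position 3 the labels are {auth}, so auth → locked is false there. This is the first violation.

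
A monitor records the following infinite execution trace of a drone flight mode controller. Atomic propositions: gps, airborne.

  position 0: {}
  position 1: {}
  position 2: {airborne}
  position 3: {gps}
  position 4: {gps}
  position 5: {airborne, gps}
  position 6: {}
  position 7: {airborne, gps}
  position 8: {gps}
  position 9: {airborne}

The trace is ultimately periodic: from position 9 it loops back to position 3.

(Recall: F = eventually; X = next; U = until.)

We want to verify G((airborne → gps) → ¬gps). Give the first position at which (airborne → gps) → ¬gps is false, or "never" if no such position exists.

3

Check (airborne → gps) → ¬gps at each position in order: 0 ✓, 1 ✓, 2 ✓.
At position 3 the labels are {gps}, so (airborne → gps) → ¬gps is false there. This is the first violation.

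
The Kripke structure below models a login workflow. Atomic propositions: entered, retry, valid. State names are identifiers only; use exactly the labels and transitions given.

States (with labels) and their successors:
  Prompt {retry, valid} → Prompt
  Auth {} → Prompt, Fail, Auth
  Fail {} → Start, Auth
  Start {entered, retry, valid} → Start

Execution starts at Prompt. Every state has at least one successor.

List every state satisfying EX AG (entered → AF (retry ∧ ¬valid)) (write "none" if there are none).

{Prompt, Auth}

States satisfying AG (entered → AF (retry ∧ ¬valid)): {Prompt}.
States satisfying EX AG (entered → AF (retry ∧ ¬valid)): {Prompt, Auth}.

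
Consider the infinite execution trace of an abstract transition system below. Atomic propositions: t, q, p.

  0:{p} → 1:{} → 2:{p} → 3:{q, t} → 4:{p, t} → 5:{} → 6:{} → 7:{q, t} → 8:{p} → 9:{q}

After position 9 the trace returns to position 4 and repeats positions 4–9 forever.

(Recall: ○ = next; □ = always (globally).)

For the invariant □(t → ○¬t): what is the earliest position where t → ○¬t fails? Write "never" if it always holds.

3

Check t → ○¬t at each position in order: 0 ✓, 1 ✓, 2 ✓.
At position 3 the labels are {q, t} and the next position 4 has {p, t}, so t → ○¬t is false there. This is the first violation.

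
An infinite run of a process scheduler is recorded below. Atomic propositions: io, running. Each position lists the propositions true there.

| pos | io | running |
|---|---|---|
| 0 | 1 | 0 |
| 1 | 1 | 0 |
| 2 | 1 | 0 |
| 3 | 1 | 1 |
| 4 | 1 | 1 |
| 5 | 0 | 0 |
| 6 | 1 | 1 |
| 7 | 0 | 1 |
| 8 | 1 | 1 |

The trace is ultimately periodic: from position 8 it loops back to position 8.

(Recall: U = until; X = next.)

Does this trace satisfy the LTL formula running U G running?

No

Walking from position 0: at position 0, G running has not yet held and running fails, so running U G running is false.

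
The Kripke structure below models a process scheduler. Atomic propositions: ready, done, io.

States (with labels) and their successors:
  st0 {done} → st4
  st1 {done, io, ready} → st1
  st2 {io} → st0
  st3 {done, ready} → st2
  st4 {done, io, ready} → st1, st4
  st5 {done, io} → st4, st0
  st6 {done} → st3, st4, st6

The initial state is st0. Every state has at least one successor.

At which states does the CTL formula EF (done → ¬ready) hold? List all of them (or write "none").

{st0, st2, st3, st5, st6}

States satisfying done → ¬ready: {st0, st2, st5, st6}.
States satisfying EF (done → ¬ready): {st0, st2, st3, st5, st6}.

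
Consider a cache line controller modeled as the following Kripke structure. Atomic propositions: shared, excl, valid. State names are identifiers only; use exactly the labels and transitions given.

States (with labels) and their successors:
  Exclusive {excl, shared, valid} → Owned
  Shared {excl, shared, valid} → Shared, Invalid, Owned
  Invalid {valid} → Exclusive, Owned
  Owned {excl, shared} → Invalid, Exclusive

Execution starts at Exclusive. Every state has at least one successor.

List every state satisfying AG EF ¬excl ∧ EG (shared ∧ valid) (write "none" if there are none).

States satisfying EF ¬excl: {Exclusive, Shared, Invalid, Owned}.
States satisfying AG EF ¬excl: {Exclusive, Shared, Invalid, Owned}.
States satisfying shared ∧ valid: {Exclusive, Shared}.
States satisfying EG (shared ∧ valid): {Shared}.
States satisfying AG EF ¬excl ∧ EG (shared ∧ valid): {Shared}.

{Shared}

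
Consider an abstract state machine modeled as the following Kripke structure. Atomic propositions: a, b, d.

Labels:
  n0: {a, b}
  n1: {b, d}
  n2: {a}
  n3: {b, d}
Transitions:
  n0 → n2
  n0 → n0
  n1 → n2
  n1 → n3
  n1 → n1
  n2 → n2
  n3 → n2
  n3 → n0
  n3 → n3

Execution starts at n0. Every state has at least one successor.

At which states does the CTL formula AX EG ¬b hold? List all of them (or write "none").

States satisfying EG ¬b: {n2}.
States satisfying AX EG ¬b: {n2}.

{n2}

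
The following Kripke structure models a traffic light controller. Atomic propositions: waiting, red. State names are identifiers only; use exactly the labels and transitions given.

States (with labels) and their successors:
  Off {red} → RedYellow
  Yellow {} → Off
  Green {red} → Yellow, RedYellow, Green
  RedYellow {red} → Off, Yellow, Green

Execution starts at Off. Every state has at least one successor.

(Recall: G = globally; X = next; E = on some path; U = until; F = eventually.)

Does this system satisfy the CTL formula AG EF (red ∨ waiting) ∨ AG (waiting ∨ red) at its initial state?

States satisfying EF (red ∨ waiting): {Off, Yellow, Green, RedYellow}.
States satisfying AG EF (red ∨ waiting): {Off, Yellow, Green, RedYellow}.
States satisfying waiting ∨ red: {Off, Green, RedYellow}.
States satisfying AG (waiting ∨ red): ∅.
States satisfying AG EF (red ∨ waiting) ∨ AG (waiting ∨ red): {Off, Yellow, Green, RedYellow}.
Off ∈ Sat(AG EF (red ∨ waiting) ∨ AG (waiting ∨ red)).

Holds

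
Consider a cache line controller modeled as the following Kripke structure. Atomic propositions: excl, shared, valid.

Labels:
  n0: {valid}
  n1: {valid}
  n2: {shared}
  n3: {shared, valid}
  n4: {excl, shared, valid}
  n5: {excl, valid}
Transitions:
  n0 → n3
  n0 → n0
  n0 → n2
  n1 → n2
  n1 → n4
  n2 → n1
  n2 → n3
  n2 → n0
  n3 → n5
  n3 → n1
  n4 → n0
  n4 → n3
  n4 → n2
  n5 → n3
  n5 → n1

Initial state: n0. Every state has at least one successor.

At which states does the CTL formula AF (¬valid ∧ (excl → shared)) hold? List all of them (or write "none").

States satisfying ¬valid ∧ (excl → shared): {n2}.
States satisfying AF (¬valid ∧ (excl → shared)): {n2}.

{n2}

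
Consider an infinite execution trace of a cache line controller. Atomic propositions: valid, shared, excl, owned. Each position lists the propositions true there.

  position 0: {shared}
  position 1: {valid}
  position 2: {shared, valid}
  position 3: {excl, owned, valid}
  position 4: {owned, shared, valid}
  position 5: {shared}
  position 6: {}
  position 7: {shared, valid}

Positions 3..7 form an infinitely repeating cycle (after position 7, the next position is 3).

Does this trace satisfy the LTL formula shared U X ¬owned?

Holds

Walking from position 0: X ¬owned first holds at position 0, and shared holds at every earlier position along the way, so shared U X ¬owned holds.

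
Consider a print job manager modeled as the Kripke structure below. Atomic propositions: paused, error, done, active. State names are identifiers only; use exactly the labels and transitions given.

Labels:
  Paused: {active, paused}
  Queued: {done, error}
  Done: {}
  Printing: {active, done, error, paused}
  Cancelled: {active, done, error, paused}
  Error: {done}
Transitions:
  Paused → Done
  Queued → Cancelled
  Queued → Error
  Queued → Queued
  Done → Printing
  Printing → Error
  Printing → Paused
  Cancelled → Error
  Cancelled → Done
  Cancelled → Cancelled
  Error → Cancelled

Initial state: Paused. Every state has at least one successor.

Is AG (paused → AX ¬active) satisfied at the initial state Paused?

Does not hold

States satisfying paused → AX ¬active: {Paused, Queued, Done, Error}.
States satisfying AG (paused → AX ¬active): ∅.
Cancelled is reachable from Paused and violates paused → AX ¬active, so AG fails at Paused.
Paused ∉ Sat(AG (paused → AX ¬active)).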